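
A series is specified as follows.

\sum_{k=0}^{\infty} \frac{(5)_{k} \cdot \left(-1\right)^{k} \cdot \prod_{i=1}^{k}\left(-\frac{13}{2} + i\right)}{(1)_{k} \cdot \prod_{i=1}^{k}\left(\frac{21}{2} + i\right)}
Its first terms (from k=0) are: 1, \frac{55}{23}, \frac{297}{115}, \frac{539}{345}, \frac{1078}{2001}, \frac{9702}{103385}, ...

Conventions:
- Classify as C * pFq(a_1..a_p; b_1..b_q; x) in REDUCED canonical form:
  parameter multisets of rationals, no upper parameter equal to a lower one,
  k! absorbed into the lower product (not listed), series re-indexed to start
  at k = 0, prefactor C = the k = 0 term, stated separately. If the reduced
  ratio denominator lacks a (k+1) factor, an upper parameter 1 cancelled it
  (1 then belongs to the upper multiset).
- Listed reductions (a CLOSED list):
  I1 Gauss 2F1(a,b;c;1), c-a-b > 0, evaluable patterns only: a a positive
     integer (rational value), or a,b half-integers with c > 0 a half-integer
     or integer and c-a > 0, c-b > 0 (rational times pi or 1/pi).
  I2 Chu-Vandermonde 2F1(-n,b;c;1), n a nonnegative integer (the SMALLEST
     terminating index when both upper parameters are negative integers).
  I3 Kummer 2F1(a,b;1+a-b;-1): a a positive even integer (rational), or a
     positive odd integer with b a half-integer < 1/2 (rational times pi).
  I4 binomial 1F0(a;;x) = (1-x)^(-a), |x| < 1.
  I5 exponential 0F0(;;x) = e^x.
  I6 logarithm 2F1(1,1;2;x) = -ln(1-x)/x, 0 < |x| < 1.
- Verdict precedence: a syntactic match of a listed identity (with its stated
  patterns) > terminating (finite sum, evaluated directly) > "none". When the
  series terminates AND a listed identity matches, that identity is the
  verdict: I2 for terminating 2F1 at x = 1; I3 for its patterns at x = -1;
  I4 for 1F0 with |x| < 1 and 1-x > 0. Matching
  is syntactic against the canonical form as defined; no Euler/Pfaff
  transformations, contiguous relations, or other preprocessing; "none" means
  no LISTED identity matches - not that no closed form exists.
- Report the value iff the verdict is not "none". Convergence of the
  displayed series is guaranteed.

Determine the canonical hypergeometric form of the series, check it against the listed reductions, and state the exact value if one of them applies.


Structural cue: from the first term 1: (1)_k (C = 1, x = -1) is k! itself.
Step ratio: r(k) = -1 * (k-\frac{11}{2}) (k+5) / [(k+\frac{23}{2}) (k+1)] - rational; roots negated = parameters, x = -1, C = 1.

The series (x = -1) is 2F1: upper {-\frac{11}{2}, 5}, lower {\frac{23}{2}}, prefactor 1. Verdict at x = -1: Kummer (I3) matches (x = -1; c = \frac{23}{2} equals 1+a-b for upper {-\frac{11}{2}, 5}: listed pattern). Hence: \frac{43648605}{16777216} \cdot \pi.


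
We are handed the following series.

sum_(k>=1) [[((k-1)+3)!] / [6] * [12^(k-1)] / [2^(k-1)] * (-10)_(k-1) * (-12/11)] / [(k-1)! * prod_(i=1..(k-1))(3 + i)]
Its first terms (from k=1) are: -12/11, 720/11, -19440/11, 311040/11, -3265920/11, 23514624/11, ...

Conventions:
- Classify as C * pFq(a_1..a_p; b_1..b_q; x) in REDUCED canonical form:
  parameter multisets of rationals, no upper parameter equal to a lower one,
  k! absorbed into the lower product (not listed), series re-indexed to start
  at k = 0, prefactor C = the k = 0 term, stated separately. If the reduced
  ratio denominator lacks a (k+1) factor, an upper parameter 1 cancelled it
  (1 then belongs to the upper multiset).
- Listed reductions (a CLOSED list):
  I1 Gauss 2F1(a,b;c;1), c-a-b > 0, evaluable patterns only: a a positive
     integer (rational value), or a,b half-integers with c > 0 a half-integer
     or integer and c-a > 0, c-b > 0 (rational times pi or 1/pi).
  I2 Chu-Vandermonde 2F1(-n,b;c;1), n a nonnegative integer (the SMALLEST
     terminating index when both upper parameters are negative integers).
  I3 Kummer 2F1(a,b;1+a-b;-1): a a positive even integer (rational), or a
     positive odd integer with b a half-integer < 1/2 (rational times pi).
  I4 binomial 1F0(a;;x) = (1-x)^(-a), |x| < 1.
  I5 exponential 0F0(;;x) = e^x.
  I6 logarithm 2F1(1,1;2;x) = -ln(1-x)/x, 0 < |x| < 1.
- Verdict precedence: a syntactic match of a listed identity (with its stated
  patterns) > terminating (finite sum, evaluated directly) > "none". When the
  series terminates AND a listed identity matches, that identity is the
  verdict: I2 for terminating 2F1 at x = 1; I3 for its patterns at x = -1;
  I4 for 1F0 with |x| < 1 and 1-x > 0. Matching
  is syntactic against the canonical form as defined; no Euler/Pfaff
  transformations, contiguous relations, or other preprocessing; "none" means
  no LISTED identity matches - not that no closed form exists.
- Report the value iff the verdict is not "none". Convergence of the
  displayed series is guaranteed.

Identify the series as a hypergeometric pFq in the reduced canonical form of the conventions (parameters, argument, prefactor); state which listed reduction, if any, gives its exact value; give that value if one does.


x = 6 here; the reduced form reads 1F0, upper {-10}, lower {-}, C = -12/11. Verdict: terminating. (-10)_k vanishes past k = 10, leaving a 11-term sum, computed directly. Sum: -117187500/11.

Structural cue: t_0 being -12/11, the two k-th powers (prefactor -12/11) combine into one argument.
Ratio: r(k) = 6 * (k-10) / [(k+1)] - rational in k, leading ratio 6; with t_0 = -12/11, classification follows.


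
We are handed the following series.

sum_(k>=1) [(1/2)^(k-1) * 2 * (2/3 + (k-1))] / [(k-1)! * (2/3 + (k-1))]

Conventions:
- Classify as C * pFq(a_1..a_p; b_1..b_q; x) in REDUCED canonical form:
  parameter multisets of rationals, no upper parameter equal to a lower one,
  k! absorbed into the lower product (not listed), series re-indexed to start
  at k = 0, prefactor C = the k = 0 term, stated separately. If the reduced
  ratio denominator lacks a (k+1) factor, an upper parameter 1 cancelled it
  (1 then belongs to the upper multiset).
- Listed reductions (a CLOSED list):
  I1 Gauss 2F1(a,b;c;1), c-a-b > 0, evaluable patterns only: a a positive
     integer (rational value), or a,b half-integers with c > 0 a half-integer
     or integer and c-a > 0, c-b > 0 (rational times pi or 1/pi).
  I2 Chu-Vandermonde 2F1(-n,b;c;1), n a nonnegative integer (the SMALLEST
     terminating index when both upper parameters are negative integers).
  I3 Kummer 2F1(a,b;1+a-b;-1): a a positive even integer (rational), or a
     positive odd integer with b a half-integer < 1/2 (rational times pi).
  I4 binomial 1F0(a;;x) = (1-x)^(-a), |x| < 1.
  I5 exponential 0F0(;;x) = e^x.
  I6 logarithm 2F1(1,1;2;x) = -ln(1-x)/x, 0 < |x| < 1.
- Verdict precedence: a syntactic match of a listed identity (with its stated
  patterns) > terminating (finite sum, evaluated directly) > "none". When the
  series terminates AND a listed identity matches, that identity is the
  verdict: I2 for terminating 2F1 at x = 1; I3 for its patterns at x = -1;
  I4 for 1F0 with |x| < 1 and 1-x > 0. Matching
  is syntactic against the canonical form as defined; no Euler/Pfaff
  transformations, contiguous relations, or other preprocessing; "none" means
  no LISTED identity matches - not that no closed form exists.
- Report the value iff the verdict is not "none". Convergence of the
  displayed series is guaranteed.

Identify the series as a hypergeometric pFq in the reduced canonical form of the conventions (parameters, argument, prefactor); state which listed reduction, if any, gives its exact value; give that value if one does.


Reduced: x = 1/2, 0F0, upper = {-}, lower = {-}, C = 2. Verdict: the I5 exponential reduction applies (the 0F0 exponential series at x = 1/2). Exact value: 2 * e^(1/2).

First insight: t_0 = 2 here, and striking the common factor k + 2/3 reduces the term (C = 2, x = 1/2).
Ratio: r(k) = (1/2) * 1 / [(k+1)] ; factor over Q: parameters, x = (1/2), and C = 2.


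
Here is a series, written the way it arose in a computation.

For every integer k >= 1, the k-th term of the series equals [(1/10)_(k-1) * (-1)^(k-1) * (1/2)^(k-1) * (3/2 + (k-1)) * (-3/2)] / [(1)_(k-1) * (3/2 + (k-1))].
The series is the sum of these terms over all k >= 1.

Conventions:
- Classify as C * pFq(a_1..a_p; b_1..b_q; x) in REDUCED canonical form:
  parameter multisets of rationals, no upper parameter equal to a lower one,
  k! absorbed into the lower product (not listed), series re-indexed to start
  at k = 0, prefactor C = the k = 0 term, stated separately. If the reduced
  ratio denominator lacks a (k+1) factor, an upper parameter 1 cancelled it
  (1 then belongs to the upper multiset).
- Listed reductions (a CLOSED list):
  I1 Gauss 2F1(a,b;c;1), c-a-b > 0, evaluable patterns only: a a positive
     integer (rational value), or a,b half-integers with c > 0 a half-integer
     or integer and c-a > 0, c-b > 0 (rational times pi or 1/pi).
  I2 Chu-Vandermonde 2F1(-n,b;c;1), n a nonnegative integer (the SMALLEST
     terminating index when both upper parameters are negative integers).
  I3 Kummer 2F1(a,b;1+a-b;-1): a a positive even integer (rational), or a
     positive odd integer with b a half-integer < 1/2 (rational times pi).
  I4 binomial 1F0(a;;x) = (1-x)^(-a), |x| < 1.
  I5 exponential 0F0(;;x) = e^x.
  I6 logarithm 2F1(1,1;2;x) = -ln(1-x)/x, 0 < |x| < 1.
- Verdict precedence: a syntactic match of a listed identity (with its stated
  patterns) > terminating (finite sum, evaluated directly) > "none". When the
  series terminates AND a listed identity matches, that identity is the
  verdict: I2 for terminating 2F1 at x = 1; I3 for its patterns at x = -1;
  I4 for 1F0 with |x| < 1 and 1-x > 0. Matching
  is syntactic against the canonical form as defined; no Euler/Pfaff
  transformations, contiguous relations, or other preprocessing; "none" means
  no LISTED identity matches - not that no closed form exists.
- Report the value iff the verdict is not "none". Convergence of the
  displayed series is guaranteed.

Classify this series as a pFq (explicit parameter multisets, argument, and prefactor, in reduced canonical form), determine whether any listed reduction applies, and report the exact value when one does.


This is -3/2 * 1F0(1/10; -; -1/2) in reduced canonical form. Verdict: the I4 binomial reduction fires (the 1F0 binomial series: exponent -1/10, x = -1/2). Value: (-3/2) * (3/2)^(-1/10).

Key observation: from the first term -3/2: k + 3/2 divides numerator and denominator alike; C = -3/2 after cancelling.
Term ratio: r(k) = (-1/2) * (k+1/10) / [(k+1)] ; factor over Q: parameters, x = (-1/2), and C = -3/2.


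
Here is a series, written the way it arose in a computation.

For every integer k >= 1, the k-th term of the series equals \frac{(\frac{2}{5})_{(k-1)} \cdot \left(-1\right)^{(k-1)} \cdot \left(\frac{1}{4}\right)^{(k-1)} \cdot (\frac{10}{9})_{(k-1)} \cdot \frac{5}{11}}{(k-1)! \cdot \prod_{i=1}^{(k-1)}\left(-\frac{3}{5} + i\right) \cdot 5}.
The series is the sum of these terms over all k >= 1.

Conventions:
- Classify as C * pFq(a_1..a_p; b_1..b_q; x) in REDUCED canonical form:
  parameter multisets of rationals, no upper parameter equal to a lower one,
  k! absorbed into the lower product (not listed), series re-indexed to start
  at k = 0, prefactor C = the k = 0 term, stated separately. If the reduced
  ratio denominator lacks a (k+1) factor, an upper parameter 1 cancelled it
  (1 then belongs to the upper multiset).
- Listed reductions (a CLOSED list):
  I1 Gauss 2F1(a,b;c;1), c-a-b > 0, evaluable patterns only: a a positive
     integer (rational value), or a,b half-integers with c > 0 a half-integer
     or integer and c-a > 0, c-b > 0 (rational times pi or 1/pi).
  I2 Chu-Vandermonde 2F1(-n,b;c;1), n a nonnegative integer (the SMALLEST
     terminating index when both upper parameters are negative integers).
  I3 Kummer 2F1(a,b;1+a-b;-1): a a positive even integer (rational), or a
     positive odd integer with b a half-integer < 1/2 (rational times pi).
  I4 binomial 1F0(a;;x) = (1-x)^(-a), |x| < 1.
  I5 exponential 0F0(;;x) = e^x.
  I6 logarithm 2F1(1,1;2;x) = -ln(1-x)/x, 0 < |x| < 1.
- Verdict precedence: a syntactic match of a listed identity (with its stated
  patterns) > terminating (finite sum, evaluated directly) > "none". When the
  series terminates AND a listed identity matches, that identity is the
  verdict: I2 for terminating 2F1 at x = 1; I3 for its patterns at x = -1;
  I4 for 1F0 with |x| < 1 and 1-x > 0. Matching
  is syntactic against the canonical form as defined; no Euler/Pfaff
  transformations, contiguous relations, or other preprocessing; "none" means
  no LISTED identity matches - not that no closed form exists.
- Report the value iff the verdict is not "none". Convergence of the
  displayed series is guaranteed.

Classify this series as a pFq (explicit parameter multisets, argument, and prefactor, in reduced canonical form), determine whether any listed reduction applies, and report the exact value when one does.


This is \frac{1}{11} * 1F0(\frac{10}{9}; -; -\frac{1}{4}) in reduced canonical form. Verdict: binomial (I4) applies (the 1F0 binomial series: exponent -10/9, x = -\frac{1}{4}). Exact value: \frac{1}{11} \cdot \left(\frac{5}{4}\right)^{-\frac{10}{9}}.

The tell: with t_0 = \frac{1}{11}, the parameter 2/5 appears in both the upper and lower lists and cancels.
Ratio: r(k) = -\frac{1}{4} * (k+\frac{10}{9}) / [(k+1)] - rational in k, leading ratio -\frac{1}{4}; with t_0 = \frac{1}{11}, classification follows.


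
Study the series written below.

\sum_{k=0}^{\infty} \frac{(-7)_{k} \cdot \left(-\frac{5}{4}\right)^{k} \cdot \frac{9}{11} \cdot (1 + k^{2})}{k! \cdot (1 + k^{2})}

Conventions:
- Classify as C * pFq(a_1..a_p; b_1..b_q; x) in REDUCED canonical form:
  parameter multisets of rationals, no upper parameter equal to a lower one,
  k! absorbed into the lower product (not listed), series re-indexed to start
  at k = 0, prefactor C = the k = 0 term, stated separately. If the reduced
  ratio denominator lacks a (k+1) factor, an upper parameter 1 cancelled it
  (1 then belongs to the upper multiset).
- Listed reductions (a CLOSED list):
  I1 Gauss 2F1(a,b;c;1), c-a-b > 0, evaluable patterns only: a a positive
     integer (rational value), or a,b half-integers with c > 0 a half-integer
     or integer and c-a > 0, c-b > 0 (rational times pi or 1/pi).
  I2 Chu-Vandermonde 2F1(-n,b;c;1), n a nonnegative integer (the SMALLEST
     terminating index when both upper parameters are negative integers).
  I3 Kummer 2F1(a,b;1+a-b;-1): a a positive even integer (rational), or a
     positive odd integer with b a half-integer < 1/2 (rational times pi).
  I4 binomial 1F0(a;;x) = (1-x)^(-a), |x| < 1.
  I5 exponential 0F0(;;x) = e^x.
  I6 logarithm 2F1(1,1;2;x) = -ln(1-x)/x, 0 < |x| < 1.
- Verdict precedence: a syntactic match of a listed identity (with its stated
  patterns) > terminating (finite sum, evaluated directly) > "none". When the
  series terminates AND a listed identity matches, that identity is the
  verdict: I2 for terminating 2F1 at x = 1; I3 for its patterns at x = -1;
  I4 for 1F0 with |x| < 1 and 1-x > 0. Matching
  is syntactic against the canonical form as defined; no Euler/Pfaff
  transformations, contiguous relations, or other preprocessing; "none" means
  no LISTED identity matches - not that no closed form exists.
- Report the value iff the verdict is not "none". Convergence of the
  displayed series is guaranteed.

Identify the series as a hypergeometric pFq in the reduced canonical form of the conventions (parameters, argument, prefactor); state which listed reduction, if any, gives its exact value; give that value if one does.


The series (x = -\frac{5}{4}) is 1F0: upper {-7}, lower {-}, prefactor \frac{9}{11}. Verdict: terminating. With -7 upstairs the series is a 8-term polynomial sum; evaluated term by term. Hence: \frac{43046721}{180224}.

Key step: from the first term \frac{9}{11}: the factor k^2 + 1 cancels (top and bottom), leaving C = 9/11, x = -5/4.
Ratio: r(k) = -\frac{5}{4} * (k-7) / [(k+1)] ; factor over Q: parameters, x = -\frac{5}{4}, and C = \frac{9}{11}.


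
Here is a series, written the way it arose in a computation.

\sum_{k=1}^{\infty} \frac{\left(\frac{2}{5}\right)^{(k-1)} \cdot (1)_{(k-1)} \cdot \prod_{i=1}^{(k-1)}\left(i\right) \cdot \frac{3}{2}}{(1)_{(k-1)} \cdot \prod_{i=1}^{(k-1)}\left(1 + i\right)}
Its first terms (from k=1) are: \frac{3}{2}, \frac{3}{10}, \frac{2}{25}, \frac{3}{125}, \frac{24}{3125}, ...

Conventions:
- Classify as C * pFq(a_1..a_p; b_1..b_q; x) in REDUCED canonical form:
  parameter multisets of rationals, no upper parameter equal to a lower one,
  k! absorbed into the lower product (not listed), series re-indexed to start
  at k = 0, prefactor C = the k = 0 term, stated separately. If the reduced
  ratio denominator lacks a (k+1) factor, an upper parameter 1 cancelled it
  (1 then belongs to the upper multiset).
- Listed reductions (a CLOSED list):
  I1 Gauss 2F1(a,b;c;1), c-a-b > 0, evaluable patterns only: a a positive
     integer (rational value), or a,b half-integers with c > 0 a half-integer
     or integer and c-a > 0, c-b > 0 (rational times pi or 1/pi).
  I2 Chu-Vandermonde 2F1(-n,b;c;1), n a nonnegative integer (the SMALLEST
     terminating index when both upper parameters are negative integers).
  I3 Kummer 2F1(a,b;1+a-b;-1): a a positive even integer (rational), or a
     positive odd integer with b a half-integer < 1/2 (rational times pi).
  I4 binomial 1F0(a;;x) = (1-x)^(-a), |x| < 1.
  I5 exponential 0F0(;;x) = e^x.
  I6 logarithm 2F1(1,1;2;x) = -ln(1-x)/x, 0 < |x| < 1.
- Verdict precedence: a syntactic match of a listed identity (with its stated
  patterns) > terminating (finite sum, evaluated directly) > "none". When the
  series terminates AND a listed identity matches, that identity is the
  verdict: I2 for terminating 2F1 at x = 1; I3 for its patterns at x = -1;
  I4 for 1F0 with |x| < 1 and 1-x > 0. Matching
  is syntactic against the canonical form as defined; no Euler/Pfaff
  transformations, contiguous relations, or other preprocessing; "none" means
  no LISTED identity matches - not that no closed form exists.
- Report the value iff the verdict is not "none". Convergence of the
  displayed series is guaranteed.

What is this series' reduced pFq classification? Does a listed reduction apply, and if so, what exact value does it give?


x = \frac{2}{5} here; the reduced form reads 2F1, upper {1, 1}, lower {2}, C = \frac{3}{2}. Verdict: this is the I6 logarithm reduction (the logarithm: parameters (1,1;2), x = \frac{2}{5}). Value: \left(-\frac{15}{4}\right) \cdot \ln\left(\frac{3}{5}\right).

Key observation: t_0 = \frac{3}{2} here, and the running product (C = 3/2, x = 2/5) telescopes to a rising factorial.
Term ratio: r(k) = \frac{2}{5} * (k+1) (k+1) / [(k+2) (k+1)] - rational; roots negated = parameters, x = \frac{2}{5}, C = \frac{3}{2}.


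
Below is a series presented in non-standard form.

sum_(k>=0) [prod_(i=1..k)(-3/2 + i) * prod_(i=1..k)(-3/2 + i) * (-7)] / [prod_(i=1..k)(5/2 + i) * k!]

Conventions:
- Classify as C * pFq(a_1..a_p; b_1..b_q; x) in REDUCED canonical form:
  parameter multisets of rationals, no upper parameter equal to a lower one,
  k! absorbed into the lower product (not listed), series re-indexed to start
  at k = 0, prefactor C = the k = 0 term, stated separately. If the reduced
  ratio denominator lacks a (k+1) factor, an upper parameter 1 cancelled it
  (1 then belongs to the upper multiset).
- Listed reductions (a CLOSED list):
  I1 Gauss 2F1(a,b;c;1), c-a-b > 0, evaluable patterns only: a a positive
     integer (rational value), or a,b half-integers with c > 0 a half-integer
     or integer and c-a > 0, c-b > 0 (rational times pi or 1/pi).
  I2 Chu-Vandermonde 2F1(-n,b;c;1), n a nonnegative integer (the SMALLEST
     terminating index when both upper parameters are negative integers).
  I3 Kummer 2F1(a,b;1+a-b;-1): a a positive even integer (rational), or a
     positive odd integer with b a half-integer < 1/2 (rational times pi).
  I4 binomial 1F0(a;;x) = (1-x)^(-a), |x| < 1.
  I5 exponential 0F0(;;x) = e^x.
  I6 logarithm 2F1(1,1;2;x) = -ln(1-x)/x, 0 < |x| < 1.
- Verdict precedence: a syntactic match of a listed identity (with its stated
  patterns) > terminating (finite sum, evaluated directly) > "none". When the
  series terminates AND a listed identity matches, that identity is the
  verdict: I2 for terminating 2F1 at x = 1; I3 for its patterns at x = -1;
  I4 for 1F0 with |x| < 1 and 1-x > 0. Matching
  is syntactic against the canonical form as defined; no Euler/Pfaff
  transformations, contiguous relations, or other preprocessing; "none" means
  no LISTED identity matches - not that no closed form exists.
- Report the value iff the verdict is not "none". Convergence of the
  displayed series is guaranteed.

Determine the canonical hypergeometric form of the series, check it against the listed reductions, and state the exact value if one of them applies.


This is -7 * 2F1(-1/2, -1/2; 7/2; 1) in reduced canonical form. Verdict: Gauss (I1, half-integer pattern) applies (x = 1; upper {-1/2, -1/2} half-integers, c = 7/2 in the evaluable pattern). Sum: (-1225/512) * pi.

First insight: x = 1 and the lower running product (C = -7, x = 1) is a rising factorial.
Adjacent-term ratio: r(k) = 1 * (k-1/2) (k-1/2) / [(k+7/2) (k+1)] - poly over poly, x = 1 from leading terms; C = -7 at k = 0.


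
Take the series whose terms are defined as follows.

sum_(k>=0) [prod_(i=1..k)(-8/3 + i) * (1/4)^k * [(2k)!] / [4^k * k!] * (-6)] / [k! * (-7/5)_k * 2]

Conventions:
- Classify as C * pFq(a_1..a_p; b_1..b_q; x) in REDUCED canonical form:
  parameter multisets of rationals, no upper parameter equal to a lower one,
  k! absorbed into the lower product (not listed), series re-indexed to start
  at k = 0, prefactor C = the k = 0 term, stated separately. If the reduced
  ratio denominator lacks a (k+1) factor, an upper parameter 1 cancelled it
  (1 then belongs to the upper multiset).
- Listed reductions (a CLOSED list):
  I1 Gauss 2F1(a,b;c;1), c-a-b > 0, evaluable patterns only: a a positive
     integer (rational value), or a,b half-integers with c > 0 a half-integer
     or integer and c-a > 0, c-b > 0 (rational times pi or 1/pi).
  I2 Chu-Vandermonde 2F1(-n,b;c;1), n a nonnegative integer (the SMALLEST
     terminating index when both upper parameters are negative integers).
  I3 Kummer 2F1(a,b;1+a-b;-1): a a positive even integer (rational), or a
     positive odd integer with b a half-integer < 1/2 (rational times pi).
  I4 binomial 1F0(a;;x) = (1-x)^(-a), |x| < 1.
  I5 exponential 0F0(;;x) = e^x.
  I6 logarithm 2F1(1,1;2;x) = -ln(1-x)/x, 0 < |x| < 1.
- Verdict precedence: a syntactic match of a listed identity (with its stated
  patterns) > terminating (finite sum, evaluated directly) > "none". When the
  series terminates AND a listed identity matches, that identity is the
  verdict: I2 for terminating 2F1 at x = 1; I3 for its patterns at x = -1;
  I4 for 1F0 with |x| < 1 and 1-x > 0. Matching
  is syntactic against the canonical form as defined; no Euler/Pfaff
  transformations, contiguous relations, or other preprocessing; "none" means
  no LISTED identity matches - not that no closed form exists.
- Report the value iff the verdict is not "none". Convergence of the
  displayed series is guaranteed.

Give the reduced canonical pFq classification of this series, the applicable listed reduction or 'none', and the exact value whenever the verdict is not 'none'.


Classification (C = -3): 2F1 with upper {-5/3, 1/2}, lower {-7/5}, argument x = 1/4. Verdict: none - at argument 1/4 the multisets {-5/3, 1/2} ; {-7/5} match no listed identity.

Structural cue: x = (1/4) and the running product (C = -3) telescopes to a rising factorial.
Adjacent-term ratio: r(k) = (1/4) * (k-5/3) (k+1/2) / [(k-7/5) (k+1)] - poly over poly, x = (1/4) from leading terms; C = -3 at k = 0.


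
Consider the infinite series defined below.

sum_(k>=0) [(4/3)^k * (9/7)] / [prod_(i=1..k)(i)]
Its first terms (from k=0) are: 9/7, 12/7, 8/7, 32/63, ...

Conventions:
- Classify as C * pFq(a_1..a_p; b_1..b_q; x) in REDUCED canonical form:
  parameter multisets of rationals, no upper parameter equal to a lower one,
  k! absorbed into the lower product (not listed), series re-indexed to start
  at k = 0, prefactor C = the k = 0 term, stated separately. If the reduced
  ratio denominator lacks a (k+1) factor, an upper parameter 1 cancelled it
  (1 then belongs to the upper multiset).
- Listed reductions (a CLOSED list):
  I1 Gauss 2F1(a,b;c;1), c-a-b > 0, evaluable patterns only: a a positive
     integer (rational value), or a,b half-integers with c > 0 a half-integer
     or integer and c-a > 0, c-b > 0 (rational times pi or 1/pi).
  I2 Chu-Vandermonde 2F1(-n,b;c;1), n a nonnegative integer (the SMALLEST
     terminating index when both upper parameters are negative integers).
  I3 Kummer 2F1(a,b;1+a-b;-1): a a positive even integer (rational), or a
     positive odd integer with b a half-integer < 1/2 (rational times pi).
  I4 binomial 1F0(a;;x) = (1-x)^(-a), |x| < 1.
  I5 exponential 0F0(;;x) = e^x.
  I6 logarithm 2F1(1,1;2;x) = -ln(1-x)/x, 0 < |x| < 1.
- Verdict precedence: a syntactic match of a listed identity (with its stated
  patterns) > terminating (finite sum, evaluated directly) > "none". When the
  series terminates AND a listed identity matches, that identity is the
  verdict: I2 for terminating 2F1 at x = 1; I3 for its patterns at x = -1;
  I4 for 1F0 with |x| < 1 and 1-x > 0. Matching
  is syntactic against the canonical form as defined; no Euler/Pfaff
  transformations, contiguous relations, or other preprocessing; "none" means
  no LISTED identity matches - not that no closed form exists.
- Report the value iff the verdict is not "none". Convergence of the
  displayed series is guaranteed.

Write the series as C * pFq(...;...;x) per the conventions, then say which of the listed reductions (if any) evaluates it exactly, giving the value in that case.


Reduced: x = 4/3, 0F0, upper = {-}, lower = {-}, C = 9/7. Verdict: this is the exponential series (I5) (the 0F0 exponential series at x = 4/3). Hence: (9/7) * e^(4/3).

The tell: t_0 being 9/7, the product of the first k integers (prefactor 9/7) is k!.
Step ratio: r(k) = (4/3) * 1 / [(k+1)] - poly over poly, x = (4/3) from leading terms; C = 9/7 at k = 0.


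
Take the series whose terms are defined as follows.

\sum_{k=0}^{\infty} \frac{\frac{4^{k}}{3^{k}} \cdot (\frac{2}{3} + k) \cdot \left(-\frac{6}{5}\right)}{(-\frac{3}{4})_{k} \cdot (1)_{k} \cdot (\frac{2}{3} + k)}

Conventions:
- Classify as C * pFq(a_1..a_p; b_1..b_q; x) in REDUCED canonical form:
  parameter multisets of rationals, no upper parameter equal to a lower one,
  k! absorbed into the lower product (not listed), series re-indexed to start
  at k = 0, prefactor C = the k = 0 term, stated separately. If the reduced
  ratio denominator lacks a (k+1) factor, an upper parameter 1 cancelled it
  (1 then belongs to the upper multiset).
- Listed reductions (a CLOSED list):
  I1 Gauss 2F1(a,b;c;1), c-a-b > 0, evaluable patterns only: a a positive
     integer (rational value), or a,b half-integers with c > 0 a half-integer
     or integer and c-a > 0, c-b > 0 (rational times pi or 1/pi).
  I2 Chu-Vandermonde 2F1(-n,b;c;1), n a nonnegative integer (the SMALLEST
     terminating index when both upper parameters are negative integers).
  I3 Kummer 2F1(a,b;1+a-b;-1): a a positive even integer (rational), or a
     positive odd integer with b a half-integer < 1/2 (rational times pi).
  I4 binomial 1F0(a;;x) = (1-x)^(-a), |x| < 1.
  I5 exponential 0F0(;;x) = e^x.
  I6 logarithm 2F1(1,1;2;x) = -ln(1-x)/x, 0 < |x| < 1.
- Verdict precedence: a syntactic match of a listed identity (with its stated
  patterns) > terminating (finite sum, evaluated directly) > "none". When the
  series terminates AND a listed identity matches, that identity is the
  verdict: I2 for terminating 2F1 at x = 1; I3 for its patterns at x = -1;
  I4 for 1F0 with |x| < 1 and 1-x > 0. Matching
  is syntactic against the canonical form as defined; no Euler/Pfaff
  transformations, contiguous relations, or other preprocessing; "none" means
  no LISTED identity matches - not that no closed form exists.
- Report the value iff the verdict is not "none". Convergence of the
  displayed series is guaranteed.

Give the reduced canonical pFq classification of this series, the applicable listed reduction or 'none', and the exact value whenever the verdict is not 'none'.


Canonical form: C = -\frac{6}{5} times 0F1 with upper {-}, lower {-\frac{3}{4}}, x = \frac{4}{3}. Verdict: no listed reduction: x = \frac{4}{3} and upper {-} fail every I1-I6 pattern.

Key step: t_0 = -\frac{6}{5} here, and k + 2/3 divides numerator and denominator alike; prefactor -6/5 after cancelling.
Adjacent-term ratio: r(k) = \frac{4}{3} * 1 / [(k-\frac{3}{4}) (k+1)] - poly over poly, x = \frac{4}{3} from leading terms; C = -\frac{6}{5} at k = 0.


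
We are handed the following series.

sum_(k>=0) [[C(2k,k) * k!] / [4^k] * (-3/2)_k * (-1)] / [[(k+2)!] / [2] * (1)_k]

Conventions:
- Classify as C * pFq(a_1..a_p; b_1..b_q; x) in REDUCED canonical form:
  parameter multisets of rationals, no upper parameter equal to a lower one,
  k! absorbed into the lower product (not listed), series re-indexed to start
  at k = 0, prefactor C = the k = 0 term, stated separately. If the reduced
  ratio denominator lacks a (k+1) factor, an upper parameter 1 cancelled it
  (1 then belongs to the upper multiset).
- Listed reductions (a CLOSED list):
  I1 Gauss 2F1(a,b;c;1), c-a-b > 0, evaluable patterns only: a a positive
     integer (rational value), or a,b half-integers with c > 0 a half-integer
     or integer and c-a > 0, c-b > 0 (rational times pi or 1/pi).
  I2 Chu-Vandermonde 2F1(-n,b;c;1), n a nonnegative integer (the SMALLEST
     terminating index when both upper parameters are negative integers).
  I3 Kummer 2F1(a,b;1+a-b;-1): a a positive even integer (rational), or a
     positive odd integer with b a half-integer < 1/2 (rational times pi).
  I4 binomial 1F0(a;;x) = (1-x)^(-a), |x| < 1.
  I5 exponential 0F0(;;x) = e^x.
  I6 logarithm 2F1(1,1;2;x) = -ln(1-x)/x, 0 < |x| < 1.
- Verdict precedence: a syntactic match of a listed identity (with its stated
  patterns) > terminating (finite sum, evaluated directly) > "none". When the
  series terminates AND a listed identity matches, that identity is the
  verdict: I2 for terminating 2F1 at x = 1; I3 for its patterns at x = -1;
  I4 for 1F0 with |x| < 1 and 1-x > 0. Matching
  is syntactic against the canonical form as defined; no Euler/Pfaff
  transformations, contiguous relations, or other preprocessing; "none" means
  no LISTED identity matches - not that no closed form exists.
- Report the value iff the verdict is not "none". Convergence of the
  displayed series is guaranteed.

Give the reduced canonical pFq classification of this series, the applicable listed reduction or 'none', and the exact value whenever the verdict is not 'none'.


At argument 1: a 2F1 with upper {-3/2, 1/2}, lower {3}, scaled by C = -1. Verdict: this is Gauss (I1, half-integer pattern) (x = 1; upper {-3/2, 1/2} half-integers, c = 3 in the evaluable pattern). Hence: (-256/105) / pi.

Key observation: x = 1 and (1)_k (prefactor -1) is k! itself.
Step ratio: r(k) = 1 * (k-3/2) (k+1/2) / [(k+3) (k+1)] ; factor over Q: parameters, x = 1, and C = -1.


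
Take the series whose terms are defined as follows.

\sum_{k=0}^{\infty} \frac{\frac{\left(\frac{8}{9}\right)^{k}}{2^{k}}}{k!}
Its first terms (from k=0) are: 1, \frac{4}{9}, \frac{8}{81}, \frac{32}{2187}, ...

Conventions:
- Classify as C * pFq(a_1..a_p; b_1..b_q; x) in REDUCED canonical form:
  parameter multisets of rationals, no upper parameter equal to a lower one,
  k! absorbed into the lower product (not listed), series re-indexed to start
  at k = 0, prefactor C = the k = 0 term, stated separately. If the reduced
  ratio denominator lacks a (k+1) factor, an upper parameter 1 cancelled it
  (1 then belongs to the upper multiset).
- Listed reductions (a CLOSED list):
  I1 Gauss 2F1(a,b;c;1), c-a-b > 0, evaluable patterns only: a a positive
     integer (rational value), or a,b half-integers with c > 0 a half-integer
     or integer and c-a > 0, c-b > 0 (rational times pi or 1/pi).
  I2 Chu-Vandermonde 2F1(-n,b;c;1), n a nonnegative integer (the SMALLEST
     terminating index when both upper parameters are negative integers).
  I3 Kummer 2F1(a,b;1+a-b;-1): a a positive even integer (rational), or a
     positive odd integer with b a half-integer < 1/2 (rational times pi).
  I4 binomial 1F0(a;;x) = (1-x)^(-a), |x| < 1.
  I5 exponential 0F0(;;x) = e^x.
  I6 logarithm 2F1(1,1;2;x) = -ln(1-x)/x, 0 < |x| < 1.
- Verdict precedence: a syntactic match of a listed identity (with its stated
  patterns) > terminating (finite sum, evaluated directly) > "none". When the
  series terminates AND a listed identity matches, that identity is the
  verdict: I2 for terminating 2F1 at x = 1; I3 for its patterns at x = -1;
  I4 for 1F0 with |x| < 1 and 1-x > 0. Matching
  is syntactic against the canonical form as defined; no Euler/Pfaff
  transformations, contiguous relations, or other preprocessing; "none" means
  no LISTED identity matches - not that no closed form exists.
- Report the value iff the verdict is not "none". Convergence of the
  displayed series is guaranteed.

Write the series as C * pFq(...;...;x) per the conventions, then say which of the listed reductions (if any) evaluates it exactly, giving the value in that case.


Canonical form: C = 1 times 0F0 with upper {-}, lower {-}, x = \frac{4}{9}. Verdict at x = \frac{4}{9}: exponential (I5) matches (the 0F0 exponential series at x = \frac{4}{9}). Its exact value is e^{\frac{4}{9}}.

Structural cue: t_0 = 1 here, and the two k-th powers (C = 1) combine into one argument.
Ratio: r(k) = \frac{4}{9} * 1 / [(k+1)] - rational in k. x = \frac{4}{9}; t_0 = 1; negate the roots.


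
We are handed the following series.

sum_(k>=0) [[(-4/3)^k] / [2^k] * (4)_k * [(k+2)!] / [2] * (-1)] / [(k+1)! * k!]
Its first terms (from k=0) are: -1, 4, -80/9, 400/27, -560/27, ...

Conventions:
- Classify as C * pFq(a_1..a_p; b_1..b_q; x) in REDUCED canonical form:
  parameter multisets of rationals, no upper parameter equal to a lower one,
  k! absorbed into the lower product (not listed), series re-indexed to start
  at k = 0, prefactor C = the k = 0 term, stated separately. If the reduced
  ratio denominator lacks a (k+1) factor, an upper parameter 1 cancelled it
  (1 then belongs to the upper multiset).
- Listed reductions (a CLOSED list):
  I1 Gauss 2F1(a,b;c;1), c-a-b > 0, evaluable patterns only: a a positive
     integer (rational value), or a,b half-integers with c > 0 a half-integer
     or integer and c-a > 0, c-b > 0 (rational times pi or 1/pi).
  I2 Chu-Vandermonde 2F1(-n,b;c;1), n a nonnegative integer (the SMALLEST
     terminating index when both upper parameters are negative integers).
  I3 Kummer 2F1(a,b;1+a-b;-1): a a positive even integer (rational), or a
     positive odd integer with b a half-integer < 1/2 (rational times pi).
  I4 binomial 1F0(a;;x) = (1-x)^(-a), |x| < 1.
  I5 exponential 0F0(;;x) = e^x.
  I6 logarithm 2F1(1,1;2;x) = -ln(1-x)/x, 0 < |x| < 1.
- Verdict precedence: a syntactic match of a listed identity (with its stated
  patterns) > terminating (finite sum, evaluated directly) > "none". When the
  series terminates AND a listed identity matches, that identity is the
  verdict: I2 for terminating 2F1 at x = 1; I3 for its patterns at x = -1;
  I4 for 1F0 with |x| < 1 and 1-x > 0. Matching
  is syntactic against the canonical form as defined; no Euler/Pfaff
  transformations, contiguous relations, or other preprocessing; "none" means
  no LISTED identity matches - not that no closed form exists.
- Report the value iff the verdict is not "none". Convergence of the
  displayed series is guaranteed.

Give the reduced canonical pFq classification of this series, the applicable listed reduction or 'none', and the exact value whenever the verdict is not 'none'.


The tell: t_0 = -1 here, and the factorial ratio (C = -1) (k+a-1)!/(a-1)! is a rising factorial (a)_k.
Adjacent-term ratio: r(k) = (-2/3) * (k+3) (k+4) / [(k+2) (k+1)] - rational in k, leading ratio (-2/3); with t_0 = -1, classification follows.

Canonical form: C = -1 times 2F1 with upper {3, 4}, lower {2}, x = -2/3. Verdict: no listed reduction: x = -2/3 and upper {3, 4} fail every I1-I6 pattern.


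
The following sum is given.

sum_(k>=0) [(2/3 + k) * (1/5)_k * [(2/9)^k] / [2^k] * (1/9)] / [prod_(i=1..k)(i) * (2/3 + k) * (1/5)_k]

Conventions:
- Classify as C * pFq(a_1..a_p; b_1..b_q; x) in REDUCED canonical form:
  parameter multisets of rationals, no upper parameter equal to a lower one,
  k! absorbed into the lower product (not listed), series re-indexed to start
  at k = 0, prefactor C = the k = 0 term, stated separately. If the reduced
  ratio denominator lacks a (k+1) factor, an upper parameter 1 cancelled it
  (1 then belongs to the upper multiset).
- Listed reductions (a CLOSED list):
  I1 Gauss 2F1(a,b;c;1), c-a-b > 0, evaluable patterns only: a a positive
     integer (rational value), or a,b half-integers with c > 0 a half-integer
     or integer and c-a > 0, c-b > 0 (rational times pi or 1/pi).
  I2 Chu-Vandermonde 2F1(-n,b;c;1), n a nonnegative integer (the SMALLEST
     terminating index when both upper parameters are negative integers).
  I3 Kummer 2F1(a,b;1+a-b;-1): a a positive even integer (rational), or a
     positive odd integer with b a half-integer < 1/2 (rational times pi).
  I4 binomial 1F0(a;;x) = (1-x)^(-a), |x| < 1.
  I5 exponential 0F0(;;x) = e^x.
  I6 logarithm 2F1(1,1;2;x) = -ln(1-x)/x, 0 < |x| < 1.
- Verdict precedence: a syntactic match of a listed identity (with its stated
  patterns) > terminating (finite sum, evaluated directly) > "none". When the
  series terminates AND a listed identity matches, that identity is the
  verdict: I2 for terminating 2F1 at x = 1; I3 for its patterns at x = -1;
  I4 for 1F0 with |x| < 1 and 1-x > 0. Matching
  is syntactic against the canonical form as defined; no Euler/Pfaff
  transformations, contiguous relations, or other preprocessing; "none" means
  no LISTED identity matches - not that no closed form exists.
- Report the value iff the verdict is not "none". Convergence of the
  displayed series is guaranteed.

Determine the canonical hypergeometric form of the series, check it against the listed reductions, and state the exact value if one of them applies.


With C = 1/9: the canonical form is 0F0(-; -; 1/9). Verdict: exponential (I5) matches (the 0F0 exponential series at x = 1/9). Exact value: (1/9) * e^(1/9).

Structural cue: from the first term 1/9: the product of the first k integers (prefactor 1/9) is k!.
Consecutive-term ratio: r(k) = (1/9) * 1 / [(k+1)] - rational in k, leading ratio (1/9); with t_0 = 1/9, classification follows.


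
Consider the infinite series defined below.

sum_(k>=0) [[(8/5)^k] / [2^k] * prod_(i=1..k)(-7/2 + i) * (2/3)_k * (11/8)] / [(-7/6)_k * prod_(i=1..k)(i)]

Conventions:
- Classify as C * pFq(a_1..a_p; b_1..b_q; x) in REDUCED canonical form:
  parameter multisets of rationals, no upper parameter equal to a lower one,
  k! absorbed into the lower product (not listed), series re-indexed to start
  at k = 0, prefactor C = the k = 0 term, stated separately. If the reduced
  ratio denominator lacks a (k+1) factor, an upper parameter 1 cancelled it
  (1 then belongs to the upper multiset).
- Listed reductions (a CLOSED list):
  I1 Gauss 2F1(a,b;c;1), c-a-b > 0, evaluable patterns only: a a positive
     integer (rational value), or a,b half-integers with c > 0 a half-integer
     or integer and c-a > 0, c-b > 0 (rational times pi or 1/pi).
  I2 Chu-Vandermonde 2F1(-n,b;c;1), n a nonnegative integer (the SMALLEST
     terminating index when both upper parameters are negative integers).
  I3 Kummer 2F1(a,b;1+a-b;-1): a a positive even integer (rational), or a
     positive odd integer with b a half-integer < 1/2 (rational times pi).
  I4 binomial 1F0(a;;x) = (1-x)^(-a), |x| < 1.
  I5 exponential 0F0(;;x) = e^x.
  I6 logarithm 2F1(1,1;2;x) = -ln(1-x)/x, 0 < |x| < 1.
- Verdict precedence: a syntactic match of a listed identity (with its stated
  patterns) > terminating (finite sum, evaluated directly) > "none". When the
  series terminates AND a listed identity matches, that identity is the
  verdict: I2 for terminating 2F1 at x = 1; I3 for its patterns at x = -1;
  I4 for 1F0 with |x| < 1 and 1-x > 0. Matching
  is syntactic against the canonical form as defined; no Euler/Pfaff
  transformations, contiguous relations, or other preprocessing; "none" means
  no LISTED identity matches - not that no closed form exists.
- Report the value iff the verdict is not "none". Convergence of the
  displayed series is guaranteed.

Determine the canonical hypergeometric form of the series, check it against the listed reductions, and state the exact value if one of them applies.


Classification (C = 11/8): 2F1 with upper {-5/2, 2/3}, lower {-7/6}, argument x = 4/5. Verdict: none. No listed pattern accepts 2F1(-5/2, 2/3; -7/6; 4/5).

Structural cue: with t_0 = 11/8, the two k-th powers (C = 11/8) combine into one argument.
Ratio: r(k) = (4/5) * (k-5/2) (k+2/3) / [(k-7/6) (k+1)] - rational in k, leading ratio (4/5); with t_0 = 11/8, classification follows.
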